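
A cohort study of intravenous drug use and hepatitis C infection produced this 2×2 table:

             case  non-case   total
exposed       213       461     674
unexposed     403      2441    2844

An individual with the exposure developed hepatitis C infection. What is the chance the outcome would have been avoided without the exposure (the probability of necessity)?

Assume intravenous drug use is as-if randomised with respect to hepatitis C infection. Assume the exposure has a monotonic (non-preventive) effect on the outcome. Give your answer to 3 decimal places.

p₁ = P(outcome | exposed) = 213/674 = 0.31602
p₀ = P(outcome | unexposed) = 403/2844 = 0.1417
Under exogeneity and monotonicity, PN = (p₁ − p₀)/p₁.
PN = (0.31602 − 0.1417) / 0.31602 ≈ 0.5516

PN ≈ 0.552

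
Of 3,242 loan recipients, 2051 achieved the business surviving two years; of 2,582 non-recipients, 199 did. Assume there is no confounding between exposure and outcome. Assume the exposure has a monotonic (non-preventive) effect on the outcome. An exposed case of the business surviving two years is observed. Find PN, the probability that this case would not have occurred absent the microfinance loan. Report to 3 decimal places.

PN ≈ 0.878

p₁ = P(outcome | exposed) = 2051/3242 = 0.63263
p₀ = P(outcome | unexposed) = 199/2582 = 0.077072
Under exogeneity and monotonicity, PN = (p₁ − p₀) / p₁.
PN = (0.63263 − 0.077072) / 0.63263 = 0.55556 / 0.63263 ≈ 0.8782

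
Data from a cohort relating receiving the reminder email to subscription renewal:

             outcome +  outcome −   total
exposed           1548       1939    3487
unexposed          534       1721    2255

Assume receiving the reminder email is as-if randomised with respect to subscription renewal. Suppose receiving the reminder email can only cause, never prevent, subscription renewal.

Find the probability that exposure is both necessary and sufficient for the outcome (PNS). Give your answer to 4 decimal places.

PNS ≈ 0.2071

p₁ = P(outcome | exposed) = 1548/3487 = 0.44393
p₀ = P(outcome | unexposed) = 534/2255 = 0.23681
Under exogeneity and monotonicity, PNS = p₁ − p₀.
PNS = 0.44393 − 0.23681 = 0.20713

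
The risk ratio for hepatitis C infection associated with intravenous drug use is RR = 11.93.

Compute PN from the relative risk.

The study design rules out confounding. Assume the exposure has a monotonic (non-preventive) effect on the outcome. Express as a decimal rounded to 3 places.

Under exogeneity and monotonicity, PN = (RR − 1) / RR = 1 − 1/RR.
PN = (11.93 − 1) / 11.93 = 10.93 / 11.93 ≈ 0.9162

PN ≈ 0.916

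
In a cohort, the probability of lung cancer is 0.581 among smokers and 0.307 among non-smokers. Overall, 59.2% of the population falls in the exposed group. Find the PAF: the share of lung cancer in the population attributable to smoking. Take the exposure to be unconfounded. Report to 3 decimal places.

PAF ≈ 0.346

Let p₁ = 0.581, p₀ = 0.307.
Overall risk P(Y=1) = π·p₁ + (1−π)·p₀ = 0.592×0.581 + 0.408×0.307 = 0.46921.
Under exogeneity, PAF = [P(Y=1) − p₀] / P(Y=1).
PAF = (0.46921 − 0.307) / 0.46921 ≈ 0.3457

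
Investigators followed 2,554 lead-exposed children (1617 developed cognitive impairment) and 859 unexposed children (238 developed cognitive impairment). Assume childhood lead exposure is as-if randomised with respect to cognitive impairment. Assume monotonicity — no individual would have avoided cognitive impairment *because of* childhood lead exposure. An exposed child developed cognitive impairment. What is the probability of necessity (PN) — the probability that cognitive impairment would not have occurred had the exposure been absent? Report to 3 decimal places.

PN ≈ 0.562

p₁ = P(outcome | exposed) = 1617/2554 = 0.63312
p₀ = P(outcome | unexposed) = 238/859 = 0.27707
Under exogeneity and monotonicity, PN = (p₁ − p₀) / p₁.
PN = (0.63312 − 0.27707) / 0.63312 = 0.35606 / 0.63312 ≈ 0.5624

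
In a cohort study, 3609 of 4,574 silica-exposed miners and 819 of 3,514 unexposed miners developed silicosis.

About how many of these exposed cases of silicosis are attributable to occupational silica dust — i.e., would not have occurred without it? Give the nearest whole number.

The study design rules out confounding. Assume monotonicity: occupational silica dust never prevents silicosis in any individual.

p₁ = P(outcome | exposed) = 3609/4574 = 0.78902
p₀ = P(outcome | unexposed) = 819/3514 = 0.23307
PN = (p₁ − p₀)/p₁ = (0.78902 − 0.23307) / 0.78902 ≈ 0.70461.
Attributable cases ≈ PN × (exposed cases) = 0.70461 × 3609 ≈ 2542.95.

about 2543 cases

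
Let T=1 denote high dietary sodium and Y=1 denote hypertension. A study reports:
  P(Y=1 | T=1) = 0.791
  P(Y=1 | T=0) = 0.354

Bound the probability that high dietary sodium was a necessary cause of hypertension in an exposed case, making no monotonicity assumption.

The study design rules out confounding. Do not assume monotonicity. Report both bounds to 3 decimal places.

0.552 ≤ PN ≤ 0.817

Let p₁ = 0.791, p₀ = 0.354.
Under exogeneity alone the bounds on PN are max{0,(p₁−p₀)/p₁} ≤ PN ≤ min{1,(1−p₀)/p₁}.
  lower = (p₁ − p₀)/p₁ = 0.437 / 0.791 ≈ 0.5525
  upper = min{1, (1 − p₀)/p₁} = 0.646 / 0.791 ≈ 0.8167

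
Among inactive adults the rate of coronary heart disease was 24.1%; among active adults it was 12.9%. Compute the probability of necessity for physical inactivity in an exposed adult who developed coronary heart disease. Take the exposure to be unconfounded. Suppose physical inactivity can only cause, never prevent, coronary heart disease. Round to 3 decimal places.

PN ≈ 0.465

p₁ = 0.241, p₀ = 0.129.
Under exogeneity and monotonicity, PN = (p₁ − p₀) / p₁.
PN = (0.241 − 0.129) / 0.241 = 0.112 / 0.241 ≈ 0.4647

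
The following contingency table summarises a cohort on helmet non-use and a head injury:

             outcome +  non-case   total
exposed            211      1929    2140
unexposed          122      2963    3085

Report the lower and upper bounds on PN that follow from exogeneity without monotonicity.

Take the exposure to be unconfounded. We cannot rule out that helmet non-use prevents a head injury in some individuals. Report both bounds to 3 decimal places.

0.599 ≤ PN ≤ 1.000

p₁ = P(outcome | exposed) = 211/2140 = 0.098598
p₀ = P(outcome | unexposed) = 122/3085 = 0.039546
Under exogeneity alone the bounds on PN are max{0,(p₁−p₀)/p₁} ≤ PN ≤ min{1,(1−p₀)/p₁}.
  lower = (p₁ − p₀)/p₁ = 0.059052 / 0.098598 ≈ 0.5989
  upper = min{1, (1 − p₀)/p₁} = 0.96045 / 0.098598 ≈ 9.7411 → capped at 1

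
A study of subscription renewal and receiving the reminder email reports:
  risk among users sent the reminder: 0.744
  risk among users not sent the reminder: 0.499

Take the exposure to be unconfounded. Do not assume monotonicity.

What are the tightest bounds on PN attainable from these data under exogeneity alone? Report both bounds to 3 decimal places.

Let p₁ = 0.744, p₀ = 0.499.
Under exogeneity alone the bounds on PN are max{0,(p₁−p₀)/p₁} ≤ PN ≤ min{1,(1−p₀)/p₁}.
  lower = (p₁ − p₀)/p₁ = 0.245 / 0.744 ≈ 0.3293
  upper = min{1, (1 − p₀)/p₁} = 0.501 / 0.744 ≈ 0.6734

0.329 ≤ PN ≤ 0.673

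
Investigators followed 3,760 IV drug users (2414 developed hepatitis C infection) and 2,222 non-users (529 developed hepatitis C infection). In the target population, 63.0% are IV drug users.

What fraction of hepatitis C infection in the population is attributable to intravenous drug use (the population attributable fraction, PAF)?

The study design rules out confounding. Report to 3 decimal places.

PAF ≈ 0.517

p₁ = P(outcome | exposed) = 2414/3760 = 0.64202
p₀ = P(outcome | unexposed) = 529/2222 = 0.23807
Overall risk P(Y=1) = π·p₁ + (1−π)·p₀ = 0.63×0.64202 + 0.37×0.23807 = 0.49256.
Under exogeneity, PAF = [P(Y=1) − p₀] / P(Y=1).
PAF = (0.49256 − 0.23807) / 0.49256 ≈ 0.5167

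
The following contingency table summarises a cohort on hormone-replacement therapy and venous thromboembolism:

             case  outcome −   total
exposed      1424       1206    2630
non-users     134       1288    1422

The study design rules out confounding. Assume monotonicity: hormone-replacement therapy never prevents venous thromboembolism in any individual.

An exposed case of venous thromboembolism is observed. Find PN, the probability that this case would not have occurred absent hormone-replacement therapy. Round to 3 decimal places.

PN ≈ 0.826

p₁ = P(outcome | exposed) = 1424/2630 = 0.54144
p₀ = P(outcome | unexposed) = 134/1422 = 0.094233
Under exogeneity and monotonicity, PN = (p₁ − p₀) / p₁.
PN = (0.54144 − 0.094233) / 0.54144 = 0.44721 / 0.54144 ≈ 0.8260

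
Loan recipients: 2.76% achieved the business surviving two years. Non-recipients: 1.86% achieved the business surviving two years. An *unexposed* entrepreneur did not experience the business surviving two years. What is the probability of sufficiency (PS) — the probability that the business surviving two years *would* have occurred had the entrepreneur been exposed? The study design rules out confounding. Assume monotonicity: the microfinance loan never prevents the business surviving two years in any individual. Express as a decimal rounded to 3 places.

p₁ = 0.0276, p₀ = 0.0186.
Under exogeneity and monotonicity, PS = (p₁ − p₀) / (1 − p₀).
PS = (0.0276 − 0.0186) / (1 − 0.0186) = 0.009 / 0.9814 ≈ 0.0092

PS ≈ 0.009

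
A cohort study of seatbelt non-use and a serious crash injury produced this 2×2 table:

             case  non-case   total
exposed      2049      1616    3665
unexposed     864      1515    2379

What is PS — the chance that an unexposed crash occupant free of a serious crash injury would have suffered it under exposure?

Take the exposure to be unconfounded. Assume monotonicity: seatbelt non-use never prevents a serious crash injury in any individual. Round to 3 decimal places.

PS ≈ 0.308

p₁ = P(outcome | exposed) = 2049/3665 = 0.55907
p₀ = P(outcome | unexposed) = 864/2379 = 0.36318
Under exogeneity and monotonicity, PS = (p₁ − p₀)/(1 − p₀).
PS = (0.55907 − 0.36318) / 0.63682 ≈ 0.3076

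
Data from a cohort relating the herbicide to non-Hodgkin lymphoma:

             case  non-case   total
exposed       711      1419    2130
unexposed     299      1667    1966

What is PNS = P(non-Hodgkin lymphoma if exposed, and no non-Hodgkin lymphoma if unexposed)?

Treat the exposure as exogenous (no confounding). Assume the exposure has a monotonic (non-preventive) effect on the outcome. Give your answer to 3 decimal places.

PNS ≈ 0.182

p₁ = P(outcome | exposed) = 711/2130 = 0.3338
p₀ = P(outcome | unexposed) = 299/1966 = 0.15209
Under exogeneity and monotonicity, PNS = p₁ − p₀.
PNS = 0.3338 − 0.15209 = 0.18172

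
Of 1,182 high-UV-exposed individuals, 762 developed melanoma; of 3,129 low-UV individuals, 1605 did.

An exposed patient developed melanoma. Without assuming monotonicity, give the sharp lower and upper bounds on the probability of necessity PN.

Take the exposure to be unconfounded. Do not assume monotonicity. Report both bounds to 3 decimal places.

p₁ = P(outcome | exposed) = 762/1182 = 0.64467
p₀ = P(outcome | unexposed) = 1605/3129 = 0.51294
Under exogeneity alone the bounds on PN are max{0,(p₁−p₀)/p₁} ≤ PN ≤ min{1,(1−p₀)/p₁}.
  lower = (p₁ − p₀)/p₁ = 0.13173 / 0.64467 ≈ 0.2043
  upper = min{1, (1 − p₀)/p₁} = 0.48706 / 0.64467 ≈ 0.7555

0.204 ≤ PN ≤ 0.756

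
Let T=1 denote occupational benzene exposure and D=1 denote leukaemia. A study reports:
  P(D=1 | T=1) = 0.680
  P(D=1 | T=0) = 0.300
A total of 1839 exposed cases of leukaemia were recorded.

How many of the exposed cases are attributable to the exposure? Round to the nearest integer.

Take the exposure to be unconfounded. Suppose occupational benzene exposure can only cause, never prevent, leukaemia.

Let p₁ = 0.68, p₀ = 0.3.
PN = (p₁ − p₀)/p₁ = (0.68 − 0.3) / 0.68 ≈ 0.55882.
Attributable cases ≈ PN × (exposed cases) = 0.55882 × 1839 ≈ 1027.68.

about 1028 cases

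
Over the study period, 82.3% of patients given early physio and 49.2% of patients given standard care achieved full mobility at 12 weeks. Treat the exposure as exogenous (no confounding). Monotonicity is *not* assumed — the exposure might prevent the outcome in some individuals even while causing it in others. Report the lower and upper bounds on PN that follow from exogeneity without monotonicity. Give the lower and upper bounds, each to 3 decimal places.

0.402 ≤ PN ≤ 0.617

p₁ = 0.823, p₀ = 0.492.
Under exogeneity alone the bounds on PN are max{0,(p₁−p₀)/p₁} ≤ PN ≤ min{1,(1−p₀)/p₁}.
  lower = (p₁ − p₀)/p₁ = 0.331 / 0.823 ≈ 0.4022
  upper = min{1, (1 − p₀)/p₁} = 0.508 / 0.823 ≈ 0.6173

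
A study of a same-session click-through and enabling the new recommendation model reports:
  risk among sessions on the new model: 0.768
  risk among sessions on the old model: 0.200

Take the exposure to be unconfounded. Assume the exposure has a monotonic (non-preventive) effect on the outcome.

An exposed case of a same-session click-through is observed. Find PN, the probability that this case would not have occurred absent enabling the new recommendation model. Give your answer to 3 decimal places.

PN ≈ 0.740

Let p₁ = 0.768, p₀ = 0.2.
Under exogeneity and monotonicity, PN = (p₁ − p₀) / p₁.
PN = (0.768 − 0.2) / 0.768 = 0.568 / 0.768 ≈ 0.7396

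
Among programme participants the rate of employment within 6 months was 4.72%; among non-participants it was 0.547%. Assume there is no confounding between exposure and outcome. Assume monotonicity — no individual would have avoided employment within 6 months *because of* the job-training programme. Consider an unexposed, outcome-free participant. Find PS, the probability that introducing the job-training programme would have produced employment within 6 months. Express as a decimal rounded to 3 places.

PS ≈ 0.042

p₁ = 0.0472, p₀ = 0.00547.
Under exogeneity and monotonicity, PS = (p₁ − p₀) / (1 − p₀).
PS = (0.0472 − 0.00547) / (1 − 0.00547) = 0.04173 / 0.99453 ≈ 0.0420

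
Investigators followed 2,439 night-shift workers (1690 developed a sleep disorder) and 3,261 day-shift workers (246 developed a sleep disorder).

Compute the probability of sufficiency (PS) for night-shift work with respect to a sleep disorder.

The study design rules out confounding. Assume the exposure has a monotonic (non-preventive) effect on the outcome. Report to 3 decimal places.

p₁ = P(outcome | exposed) = 1690/2439 = 0.69291
p₀ = P(outcome | unexposed) = 246/3261 = 0.075437
Under exogeneity and monotonicity, PS = (p₁ − p₀) / (1 − p₀).
PS = (0.69291 − 0.075437) / (1 − 0.075437) = 0.61747 / 0.92456 ≈ 0.6679

PS ≈ 0.668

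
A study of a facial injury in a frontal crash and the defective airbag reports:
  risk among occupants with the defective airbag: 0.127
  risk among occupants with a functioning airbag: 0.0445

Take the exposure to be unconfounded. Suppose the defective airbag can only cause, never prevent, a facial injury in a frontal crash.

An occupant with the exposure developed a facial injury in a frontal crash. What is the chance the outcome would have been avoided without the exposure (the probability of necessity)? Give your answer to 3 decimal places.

Let p₁ = 0.127, p₀ = 0.0445.
Under exogeneity and monotonicity, PN = (p₁ − p₀) / p₁.
PN = (0.127 − 0.0445) / 0.127 = 0.0825 / 0.127 ≈ 0.6496

PN ≈ 0.650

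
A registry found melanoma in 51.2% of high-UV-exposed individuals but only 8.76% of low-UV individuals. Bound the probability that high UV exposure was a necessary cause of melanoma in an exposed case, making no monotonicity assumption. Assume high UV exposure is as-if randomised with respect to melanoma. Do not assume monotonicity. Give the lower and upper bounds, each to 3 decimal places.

0.829 ≤ PN ≤ 1.000

p₁ = 0.512, p₀ = 0.0876.
Under exogeneity alone the bounds on PN are max{0,(p₁−p₀)/p₁} ≤ PN ≤ min{1,(1−p₀)/p₁}.
  lower = (p₁ − p₀)/p₁ = 0.4244 / 0.512 ≈ 0.8289
  upper = min{1, (1 − p₀)/p₁} = 0.9124 / 0.512 ≈ 1.7820 → capped at 1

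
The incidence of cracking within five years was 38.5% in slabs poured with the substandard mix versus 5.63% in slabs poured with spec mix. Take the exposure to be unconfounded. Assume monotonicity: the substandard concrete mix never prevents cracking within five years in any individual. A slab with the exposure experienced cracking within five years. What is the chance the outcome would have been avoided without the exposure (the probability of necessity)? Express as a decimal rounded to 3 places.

PN ≈ 0.854

p₁ = 0.385, p₀ = 0.0563.
Under exogeneity and monotonicity, PN = (p₁ − p₀) / p₁.
PN = (0.385 − 0.0563) / 0.385 = 0.3287 / 0.385 ≈ 0.8538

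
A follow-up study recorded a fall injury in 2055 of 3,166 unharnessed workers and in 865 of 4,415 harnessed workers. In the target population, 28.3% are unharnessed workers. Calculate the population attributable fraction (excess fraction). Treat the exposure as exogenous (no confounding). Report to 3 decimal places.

p₁ = P(outcome | exposed) = 2055/3166 = 0.64908
p₀ = P(outcome | unexposed) = 865/4415 = 0.19592
Overall risk P(Y=1) = π·p₁ + (1−π)·p₀ = 0.283×0.64908 + 0.717×0.19592 = 0.32417.
Under exogeneity, PAF = [P(Y=1) − p₀] / P(Y=1).
PAF = (0.32417 − 0.19592) / 0.32417 ≈ 0.3956

PAF ≈ 0.396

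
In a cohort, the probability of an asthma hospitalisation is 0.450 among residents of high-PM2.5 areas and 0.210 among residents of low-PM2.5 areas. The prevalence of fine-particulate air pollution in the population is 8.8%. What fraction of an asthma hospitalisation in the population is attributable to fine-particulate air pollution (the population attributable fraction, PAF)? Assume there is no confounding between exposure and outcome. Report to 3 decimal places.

PAF ≈ 0.091

Let p₁ = 0.45, p₀ = 0.21.
Overall risk P(Y=1) = π·p₁ + (1−π)·p₀ = 0.088×0.45 + 0.912×0.21 = 0.23112.
Under exogeneity, PAF = [P(Y=1) − p₀] / P(Y=1).
PAF = (0.23112 − 0.21) / 0.23112 ≈ 0.0914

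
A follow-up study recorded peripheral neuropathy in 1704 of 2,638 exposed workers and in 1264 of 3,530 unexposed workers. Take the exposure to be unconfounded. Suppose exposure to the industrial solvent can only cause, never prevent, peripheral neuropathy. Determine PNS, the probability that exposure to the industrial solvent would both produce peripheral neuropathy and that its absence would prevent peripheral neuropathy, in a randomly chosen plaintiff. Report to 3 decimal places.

p₁ = P(outcome | exposed) = 1704/2638 = 0.64594
p₀ = P(outcome | unexposed) = 1264/3530 = 0.35807
Under exogeneity and monotonicity, PNS = p₁ − p₀.
PNS = 0.64594 − 0.35807 = 0.28787

PNS ≈ 0.288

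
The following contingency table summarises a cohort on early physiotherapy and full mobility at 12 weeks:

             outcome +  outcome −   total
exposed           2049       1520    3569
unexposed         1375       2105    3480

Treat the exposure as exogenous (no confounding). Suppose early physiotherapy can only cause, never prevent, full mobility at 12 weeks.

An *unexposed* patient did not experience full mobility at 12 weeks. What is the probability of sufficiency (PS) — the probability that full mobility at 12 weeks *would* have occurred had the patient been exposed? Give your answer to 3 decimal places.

PS ≈ 0.296

p₁ = P(outcome | exposed) = 2049/3569 = 0.57411
p₀ = P(outcome | unexposed) = 1375/3480 = 0.39511
Under exogeneity and monotonicity, PS = (p₁ − p₀) / (1 − p₀).
PS = (0.57411 − 0.39511) / (1 − 0.39511) = 0.179 / 0.60489 ≈ 0.2959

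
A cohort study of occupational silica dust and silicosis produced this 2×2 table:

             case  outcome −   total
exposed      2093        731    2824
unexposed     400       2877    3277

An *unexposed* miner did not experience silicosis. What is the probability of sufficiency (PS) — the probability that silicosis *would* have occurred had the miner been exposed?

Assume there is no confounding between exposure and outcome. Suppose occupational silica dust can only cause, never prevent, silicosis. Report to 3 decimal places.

p₁ = P(outcome | exposed) = 2093/2824 = 0.74115
p₀ = P(outcome | unexposed) = 400/3277 = 0.12206
Under exogeneity and monotonicity, PS = (p₁ − p₀)/(1 − p₀).
PS = (0.74115 − 0.12206) / 0.87794 ≈ 0.7052

PS ≈ 0.705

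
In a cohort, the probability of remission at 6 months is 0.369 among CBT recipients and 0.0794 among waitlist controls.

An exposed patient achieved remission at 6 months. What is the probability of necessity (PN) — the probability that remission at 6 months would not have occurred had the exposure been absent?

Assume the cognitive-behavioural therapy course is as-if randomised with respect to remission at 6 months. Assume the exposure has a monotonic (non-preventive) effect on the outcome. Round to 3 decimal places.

Let p₁ = 0.369, p₀ = 0.0794.
Under exogeneity and monotonicity, PN = (p₁ − p₀) / p₁.
PN = (0.369 − 0.0794) / 0.369 = 0.2896 / 0.369 ≈ 0.7848

PN ≈ 0.785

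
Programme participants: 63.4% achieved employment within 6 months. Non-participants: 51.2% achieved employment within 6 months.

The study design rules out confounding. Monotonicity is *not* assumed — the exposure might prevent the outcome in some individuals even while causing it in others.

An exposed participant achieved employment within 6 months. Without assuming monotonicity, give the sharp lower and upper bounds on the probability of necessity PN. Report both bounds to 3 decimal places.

p₁ = 0.634, p₀ = 0.512.
Under exogeneity alone the bounds on PN are max{0,(p₁−p₀)/p₁} ≤ PN ≤ min{1,(1−p₀)/p₁}.
  lower = (p₁ − p₀)/p₁ = 0.122 / 0.634 ≈ 0.1924
  upper = min{1, (1 − p₀)/p₁} = 0.488 / 0.634 ≈ 0.7697

0.192 ≤ PN ≤ 0.770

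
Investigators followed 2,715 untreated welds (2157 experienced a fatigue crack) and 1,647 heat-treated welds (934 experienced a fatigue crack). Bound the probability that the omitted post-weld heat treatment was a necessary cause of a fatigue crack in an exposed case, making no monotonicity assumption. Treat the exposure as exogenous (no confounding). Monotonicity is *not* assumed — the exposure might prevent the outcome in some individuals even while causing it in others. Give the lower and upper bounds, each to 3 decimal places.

p₁ = P(outcome | exposed) = 2157/2715 = 0.79448
p₀ = P(outcome | unexposed) = 934/1647 = 0.56709
Under exogeneity alone the bounds on PN are max{0,(p₁−p₀)/p₁} ≤ PN ≤ min{1,(1−p₀)/p₁}.
  lower = (p₁ − p₀)/p₁ = 0.22738 / 0.79448 ≈ 0.2862
  upper = min{1, (1 − p₀)/p₁} = 0.43291 / 0.79448 ≈ 0.5449

0.286 ≤ PN ≤ 0.545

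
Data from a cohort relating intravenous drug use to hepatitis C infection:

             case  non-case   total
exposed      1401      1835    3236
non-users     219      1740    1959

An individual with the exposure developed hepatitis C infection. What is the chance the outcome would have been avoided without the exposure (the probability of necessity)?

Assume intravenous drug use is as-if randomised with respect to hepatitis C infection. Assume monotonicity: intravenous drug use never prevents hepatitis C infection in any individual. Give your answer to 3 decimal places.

p₁ = P(outcome | exposed) = 1401/3236 = 0.43294
p₀ = P(outcome | unexposed) = 219/1959 = 0.11179
Under exogeneity and monotonicity, PN = (p₁ − p₀)/p₁.
PN = (0.43294 − 0.11179) / 0.43294 ≈ 0.7418

PN ≈ 0.742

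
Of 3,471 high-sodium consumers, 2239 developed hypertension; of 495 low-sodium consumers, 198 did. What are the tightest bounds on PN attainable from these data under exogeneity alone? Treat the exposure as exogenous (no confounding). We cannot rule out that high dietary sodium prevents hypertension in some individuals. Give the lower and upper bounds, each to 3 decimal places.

p₁ = P(outcome | exposed) = 2239/3471 = 0.64506
p₀ = P(outcome | unexposed) = 198/495 = 0.4
Under exogeneity alone the bounds on PN are max{0,(p₁−p₀)/p₁} ≤ PN ≤ min{1,(1−p₀)/p₁}.
  lower = (p₁ − p₀)/p₁ = 0.24506 / 0.64506 ≈ 0.3799
  upper = min{1, (1 − p₀)/p₁} = 0.6 / 0.64506 ≈ 0.9301

0.380 ≤ PN ≤ 0.930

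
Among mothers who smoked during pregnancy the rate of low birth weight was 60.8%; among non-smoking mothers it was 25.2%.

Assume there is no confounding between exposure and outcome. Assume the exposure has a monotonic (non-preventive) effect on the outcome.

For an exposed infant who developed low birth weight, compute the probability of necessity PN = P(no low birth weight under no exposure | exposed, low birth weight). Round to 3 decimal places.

p₁ = 0.608, p₀ = 0.252.
Under exogeneity and monotonicity, PN = (p₁ − p₀) / p₁.
PN = (0.608 − 0.252) / 0.608 = 0.356 / 0.608 ≈ 0.5855

PN ≈ 0.586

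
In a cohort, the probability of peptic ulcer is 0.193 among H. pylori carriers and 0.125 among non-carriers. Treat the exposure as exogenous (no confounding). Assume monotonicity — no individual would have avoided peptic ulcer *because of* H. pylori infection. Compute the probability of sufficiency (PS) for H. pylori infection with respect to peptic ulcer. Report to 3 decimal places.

Let p₁ = 0.193, p₀ = 0.125.
Under exogeneity and monotonicity, PS = (p₁ − p₀) / (1 − p₀).
PS = (0.193 − 0.125) / (1 − 0.125) = 0.068 / 0.875 ≈ 0.0777

PS ≈ 0.078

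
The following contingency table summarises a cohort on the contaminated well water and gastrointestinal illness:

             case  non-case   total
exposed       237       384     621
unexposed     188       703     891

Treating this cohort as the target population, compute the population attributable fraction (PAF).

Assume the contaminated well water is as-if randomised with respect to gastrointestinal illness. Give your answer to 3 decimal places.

PAF ≈ 0.249

p₁ = P(outcome | exposed) = 237/621 = 0.38164
p₀ = P(outcome | unexposed) = 188/891 = 0.211
Exposure prevalence π = 621/1512 = 0.41071; overall risk P(Y=1) = 0.28108.
Under exogeneity, PAF = [P(Y=1) − p₀]/P(Y=1).
PAF = (0.28108 − 0.211) / 0.28108 ≈ 0.2493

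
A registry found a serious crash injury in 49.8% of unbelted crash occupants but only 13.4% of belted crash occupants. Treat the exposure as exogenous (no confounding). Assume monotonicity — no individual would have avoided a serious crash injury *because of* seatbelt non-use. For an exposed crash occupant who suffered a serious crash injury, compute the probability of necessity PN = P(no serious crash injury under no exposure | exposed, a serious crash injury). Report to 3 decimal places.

p₁ = 0.498, p₀ = 0.134.
Under exogeneity and monotonicity, PN = (p₁ − p₀) / p₁.
PN = (0.498 − 0.134) / 0.498 = 0.364 / 0.498 ≈ 0.7309

PN ≈ 0.731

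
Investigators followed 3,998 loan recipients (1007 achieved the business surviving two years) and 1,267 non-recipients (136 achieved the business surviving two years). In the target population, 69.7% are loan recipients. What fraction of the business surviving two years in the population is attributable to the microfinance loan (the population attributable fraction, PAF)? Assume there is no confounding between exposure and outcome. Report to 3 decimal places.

PAF ≈ 0.484

p₁ = P(outcome | exposed) = 1007/3998 = 0.25188
p₀ = P(outcome | unexposed) = 136/1267 = 0.10734
Overall risk P(Y=1) = π·p₁ + (1−π)·p₀ = 0.697×0.25188 + 0.303×0.10734 = 0.20808.
Under exogeneity, PAF = [P(Y=1) − p₀] / P(Y=1).
PAF = (0.20808 − 0.10734) / 0.20808 ≈ 0.4841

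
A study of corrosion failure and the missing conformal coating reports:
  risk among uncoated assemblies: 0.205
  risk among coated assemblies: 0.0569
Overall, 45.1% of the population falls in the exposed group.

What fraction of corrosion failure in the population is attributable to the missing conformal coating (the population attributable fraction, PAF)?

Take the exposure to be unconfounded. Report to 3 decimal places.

PAF ≈ 0.540

Let p₁ = 0.205, p₀ = 0.0569.
Overall risk P(Y=1) = π·p₁ + (1−π)·p₀ = 0.451×0.205 + 0.549×0.0569 = 0.12369.
Under exogeneity, PAF = [P(Y=1) − p₀] / P(Y=1).
PAF = (0.12369 − 0.0569) / 0.12369 ≈ 0.5400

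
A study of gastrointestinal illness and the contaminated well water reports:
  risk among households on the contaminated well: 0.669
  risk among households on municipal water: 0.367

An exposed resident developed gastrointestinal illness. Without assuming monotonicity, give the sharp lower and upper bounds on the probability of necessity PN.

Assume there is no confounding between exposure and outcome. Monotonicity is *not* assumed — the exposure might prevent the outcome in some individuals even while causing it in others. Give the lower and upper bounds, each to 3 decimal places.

0.451 ≤ PN ≤ 0.946

Let p₁ = 0.669, p₀ = 0.367.
Under exogeneity alone the bounds on PN are max{0,(p₁−p₀)/p₁} ≤ PN ≤ min{1,(1−p₀)/p₁}.
  lower = (p₁ − p₀)/p₁ = 0.302 / 0.669 ≈ 0.4514
  upper = min{1, (1 − p₀)/p₁} = 0.633 / 0.669 ≈ 0.9462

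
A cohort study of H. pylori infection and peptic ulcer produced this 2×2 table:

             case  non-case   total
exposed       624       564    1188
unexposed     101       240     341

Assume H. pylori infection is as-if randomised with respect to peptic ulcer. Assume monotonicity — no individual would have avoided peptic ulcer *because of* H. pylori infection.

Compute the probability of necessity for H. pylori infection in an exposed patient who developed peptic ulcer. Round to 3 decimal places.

p₁ = P(outcome | exposed) = 624/1188 = 0.52525
p₀ = P(outcome | unexposed) = 101/341 = 0.29619
Under exogeneity and monotonicity, PN = (p₁ − p₀)/p₁.
PN = (0.52525 − 0.29619) / 0.52525 ≈ 0.4361

PN ≈ 0.436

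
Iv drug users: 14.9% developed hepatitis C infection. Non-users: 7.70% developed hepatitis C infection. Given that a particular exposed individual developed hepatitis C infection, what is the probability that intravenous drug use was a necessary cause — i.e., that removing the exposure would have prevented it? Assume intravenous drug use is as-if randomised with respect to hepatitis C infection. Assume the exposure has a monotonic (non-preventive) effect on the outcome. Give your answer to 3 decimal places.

p₁ = 0.149, p₀ = 0.077.
Under exogeneity and monotonicity, PN = (p₁ − p₀) / p₁.
PN = (0.149 − 0.077) / 0.149 = 0.072 / 0.149 ≈ 0.4832

PN ≈ 0.483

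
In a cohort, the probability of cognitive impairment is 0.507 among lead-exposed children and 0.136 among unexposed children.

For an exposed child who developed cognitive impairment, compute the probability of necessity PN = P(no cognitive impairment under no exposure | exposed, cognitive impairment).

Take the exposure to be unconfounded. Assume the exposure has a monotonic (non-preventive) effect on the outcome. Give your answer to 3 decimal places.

PN ≈ 0.732

Let p₁ = 0.507, p₀ = 0.136.
Under exogeneity and monotonicity, PN = (p₁ − p₀) / p₁.
PN = (0.507 − 0.136) / 0.507 = 0.371 / 0.507 ≈ 0.7318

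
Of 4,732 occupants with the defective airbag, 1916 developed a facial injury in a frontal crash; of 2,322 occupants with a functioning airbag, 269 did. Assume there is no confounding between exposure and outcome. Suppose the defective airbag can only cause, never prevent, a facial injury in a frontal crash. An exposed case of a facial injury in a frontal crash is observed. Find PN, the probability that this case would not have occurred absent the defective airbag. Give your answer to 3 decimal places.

PN ≈ 0.714

p₁ = P(outcome | exposed) = 1916/4732 = 0.4049
p₀ = P(outcome | unexposed) = 269/2322 = 0.11585
Under exogeneity and monotonicity, PN = (p₁ − p₀) / p₁.
PN = (0.4049 − 0.11585) / 0.4049 = 0.28905 / 0.4049 ≈ 0.7139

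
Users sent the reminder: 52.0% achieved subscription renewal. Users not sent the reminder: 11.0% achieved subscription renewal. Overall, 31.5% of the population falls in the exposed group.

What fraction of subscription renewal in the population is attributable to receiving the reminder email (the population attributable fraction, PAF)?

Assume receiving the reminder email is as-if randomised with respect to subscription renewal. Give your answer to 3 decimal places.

PAF ≈ 0.540

p₁ = 0.52, p₀ = 0.11.
Overall risk P(Y=1) = π·p₁ + (1−π)·p₀ = 0.315×0.52 + 0.685×0.11 = 0.23915.
Under exogeneity, PAF = [P(Y=1) − p₀] / P(Y=1).
PAF = (0.23915 − 0.11) / 0.23915 ≈ 0.5400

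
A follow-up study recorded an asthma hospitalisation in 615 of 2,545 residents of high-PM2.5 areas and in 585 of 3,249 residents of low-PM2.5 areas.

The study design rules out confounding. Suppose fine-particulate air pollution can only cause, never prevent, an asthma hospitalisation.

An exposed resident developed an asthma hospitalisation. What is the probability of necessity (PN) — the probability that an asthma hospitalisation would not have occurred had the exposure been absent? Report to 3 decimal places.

PN ≈ 0.255

p₁ = P(outcome | exposed) = 615/2545 = 0.24165
p₀ = P(outcome | unexposed) = 585/3249 = 0.18006
Under exogeneity and monotonicity, PN = (p₁ − p₀) / p₁.
PN = (0.24165 − 0.18006) / 0.24165 = 0.061595 / 0.24165 ≈ 0.2549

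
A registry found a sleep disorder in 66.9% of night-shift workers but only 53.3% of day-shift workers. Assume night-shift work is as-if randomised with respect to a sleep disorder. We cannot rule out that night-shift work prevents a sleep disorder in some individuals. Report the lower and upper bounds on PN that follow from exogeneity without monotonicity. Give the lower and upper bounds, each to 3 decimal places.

0.203 ≤ PN ≤ 0.698

p₁ = 0.669, p₀ = 0.533.
Under exogeneity alone the bounds on PN are max{0,(p₁−p₀)/p₁} ≤ PN ≤ min{1,(1−p₀)/p₁}.
  lower = (p₁ − p₀)/p₁ = 0.136 / 0.669 ≈ 0.2033
  upper = min{1, (1 − p₀)/p₁} = 0.467 / 0.669 ≈ 0.6981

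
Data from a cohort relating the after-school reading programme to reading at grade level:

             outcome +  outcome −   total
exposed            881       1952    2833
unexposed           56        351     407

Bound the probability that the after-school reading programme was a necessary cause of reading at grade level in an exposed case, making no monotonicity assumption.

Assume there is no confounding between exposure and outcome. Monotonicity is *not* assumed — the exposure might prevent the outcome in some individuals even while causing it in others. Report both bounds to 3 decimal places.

p₁ = P(outcome | exposed) = 881/2833 = 0.31098
p₀ = P(outcome | unexposed) = 56/407 = 0.13759
Under exogeneity alone the bounds on PN are max{0,(p₁−p₀)/p₁} ≤ PN ≤ min{1,(1−p₀)/p₁}.
  lower = (p₁ − p₀)/p₁ = 0.17339 / 0.31098 ≈ 0.5575
  upper = min{1, (1 − p₀)/p₁} = 0.86241 / 0.31098 ≈ 2.7732 → capped at 1

0.558 ≤ PN ≤ 1.000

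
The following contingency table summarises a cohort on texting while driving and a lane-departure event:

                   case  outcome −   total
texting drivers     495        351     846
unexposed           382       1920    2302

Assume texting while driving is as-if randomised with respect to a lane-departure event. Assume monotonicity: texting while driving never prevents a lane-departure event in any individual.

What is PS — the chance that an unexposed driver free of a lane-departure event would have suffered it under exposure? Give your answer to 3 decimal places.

p₁ = P(outcome | exposed) = 495/846 = 0.58511
p₀ = P(outcome | unexposed) = 382/2302 = 0.16594
Under exogeneity and monotonicity, PS = (p₁ − p₀)/(1 − p₀).
PS = (0.58511 − 0.16594) / 0.83406 ≈ 0.5026

PS ≈ 0.503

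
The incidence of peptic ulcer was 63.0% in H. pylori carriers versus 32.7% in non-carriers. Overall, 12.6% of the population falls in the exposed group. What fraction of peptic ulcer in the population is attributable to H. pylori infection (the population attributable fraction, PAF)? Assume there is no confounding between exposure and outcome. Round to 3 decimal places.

PAF ≈ 0.105

p₁ = 0.63, p₀ = 0.327.
Overall risk P(Y=1) = π·p₁ + (1−π)·p₀ = 0.126×0.63 + 0.874×0.327 = 0.36518.
Under exogeneity, PAF = [P(Y=1) − p₀] / P(Y=1).
PAF = (0.36518 − 0.327) / 0.36518 ≈ 0.1045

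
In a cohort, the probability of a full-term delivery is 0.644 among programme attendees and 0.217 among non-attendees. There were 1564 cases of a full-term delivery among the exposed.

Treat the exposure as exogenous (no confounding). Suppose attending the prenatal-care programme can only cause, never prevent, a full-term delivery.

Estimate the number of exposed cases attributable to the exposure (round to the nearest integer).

about 1037 cases

Let p₁ = 0.644, p₀ = 0.217.
PN = (p₁ − p₀)/p₁ = (0.644 − 0.217) / 0.644 ≈ 0.66304.
Attributable cases ≈ PN × (exposed cases) = 0.66304 × 1564 ≈ 1037.00.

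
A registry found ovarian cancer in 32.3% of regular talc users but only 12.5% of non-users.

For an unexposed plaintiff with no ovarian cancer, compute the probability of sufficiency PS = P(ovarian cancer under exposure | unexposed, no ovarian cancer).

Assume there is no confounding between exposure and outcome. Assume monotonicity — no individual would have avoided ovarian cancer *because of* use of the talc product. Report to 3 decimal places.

p₁ = 0.323, p₀ = 0.125.
Under exogeneity and monotonicity, PS = (p₁ − p₀) / (1 − p₀).
PS = (0.323 − 0.125) / (1 − 0.125) = 0.198 / 0.875 ≈ 0.2263

PS ≈ 0.226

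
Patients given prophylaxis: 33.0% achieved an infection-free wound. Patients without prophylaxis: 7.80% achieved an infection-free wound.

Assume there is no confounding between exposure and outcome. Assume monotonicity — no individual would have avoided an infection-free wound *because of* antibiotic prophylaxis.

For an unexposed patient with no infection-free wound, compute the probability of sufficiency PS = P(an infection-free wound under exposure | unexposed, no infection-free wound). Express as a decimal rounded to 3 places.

PS ≈ 0.273

p₁ = 0.33, p₀ = 0.078.
Under exogeneity and monotonicity, PS = (p₁ − p₀) / (1 − p₀).
PS = (0.33 − 0.078) / (1 − 0.078) = 0.252 / 0.922 ≈ 0.2733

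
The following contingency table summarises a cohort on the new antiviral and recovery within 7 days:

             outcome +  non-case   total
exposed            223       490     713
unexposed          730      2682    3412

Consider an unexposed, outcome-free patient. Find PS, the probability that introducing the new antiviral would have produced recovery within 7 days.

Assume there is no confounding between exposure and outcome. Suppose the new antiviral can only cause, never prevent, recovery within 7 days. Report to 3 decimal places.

PS ≈ 0.126

p₁ = P(outcome | exposed) = 223/713 = 0.31276
p₀ = P(outcome | unexposed) = 730/3412 = 0.21395
Under exogeneity and monotonicity, PS = (p₁ − p₀) / (1 − p₀).
PS = (0.31276 − 0.21395) / (1 − 0.21395) = 0.098812 / 0.78605 ≈ 0.1257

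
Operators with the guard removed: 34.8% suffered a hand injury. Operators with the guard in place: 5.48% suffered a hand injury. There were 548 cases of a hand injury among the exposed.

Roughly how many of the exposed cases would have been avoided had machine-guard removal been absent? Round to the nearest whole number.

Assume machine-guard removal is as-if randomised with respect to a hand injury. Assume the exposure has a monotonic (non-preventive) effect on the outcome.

about 462 cases

p₁ = 0.348, p₀ = 0.0548.
PN = (p₁ − p₀)/p₁ = (0.348 − 0.0548) / 0.348 ≈ 0.84253.
Attributable cases ≈ PN × (exposed cases) = 0.84253 × 548 ≈ 461.71.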